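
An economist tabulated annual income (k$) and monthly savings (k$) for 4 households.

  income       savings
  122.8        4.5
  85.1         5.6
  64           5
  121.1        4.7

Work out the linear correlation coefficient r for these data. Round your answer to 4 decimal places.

n = 4, Σx = 393, Σy = 19.8, Σx² = 41083.06, Σy² = 98.7, Σxy = 1918.33
nΣxy − ΣxΣy = 7673.32 − 7781.4 = -108.08
nΣx² − (Σx)² = 164332.24 − 154449 = 9883.24; nΣy² − (Σy)² = 394.8 − 392.04 = 2.76
r = -108.08 / √(9883.24 × 2.76) = -108.08 / 165.1597 ≈ -0.6544

-0.6544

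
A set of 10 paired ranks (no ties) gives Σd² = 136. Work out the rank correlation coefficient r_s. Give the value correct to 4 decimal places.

0.1758

ρ = 1 − 6Σd² / [n(n²−1)] = 1 − 6×136 / (10×99)
  = 1 − 816/990 = 1 − 0.82424 ≈ 0.1758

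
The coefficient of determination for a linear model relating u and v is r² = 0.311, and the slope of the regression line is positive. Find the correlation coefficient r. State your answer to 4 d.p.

|r| = √0.311 = 0.5577
The association is positive, so r = 0.5577.

0.5577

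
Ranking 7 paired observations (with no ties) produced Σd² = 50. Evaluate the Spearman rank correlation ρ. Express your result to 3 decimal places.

0.107

ρ = 1 − 6Σd² / [n(n²−1)] = 1 − 6×50 / (7×48)
  = 1 − 300/336 = 1 − 0.8929 ≈ 0.107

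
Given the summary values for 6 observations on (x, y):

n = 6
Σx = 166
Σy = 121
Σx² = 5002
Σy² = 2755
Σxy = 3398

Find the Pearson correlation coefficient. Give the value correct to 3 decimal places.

0.140

r = (nΣxy − ΣxΣy) / √[(nΣx² − (Σx)²)(nΣy² − (Σy)²)]
Numerator: 6×3398 − 166×121 = 302
Denominator: √[(30012 − 27556)(16530 − 14641)] = √[2456 × 1889] = 2153.9229
r = 302 / 2153.9229 ≈ 0.140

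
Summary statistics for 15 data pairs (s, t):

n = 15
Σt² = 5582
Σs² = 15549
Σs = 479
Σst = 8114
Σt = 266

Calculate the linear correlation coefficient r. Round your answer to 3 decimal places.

r = (nΣst − ΣsΣt) / √[(nΣs² − (Σs)²)(nΣt² − (Σt)²)]
Numerator: 15×8114 − 479×266 = -5704
Denominator: √[(233235 − 229441)(83730 − 70756)] = √[3794 × 12974] = 7015.9359
r = -5704 / 7015.9359 ≈ -0.813

-0.813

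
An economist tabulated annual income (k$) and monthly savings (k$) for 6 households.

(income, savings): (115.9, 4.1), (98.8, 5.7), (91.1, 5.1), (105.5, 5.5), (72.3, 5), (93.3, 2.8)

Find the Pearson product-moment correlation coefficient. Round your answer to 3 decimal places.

-0.069

n = 6, Σx = 576.9, Σy = 28.2, Σx² = 56555.89, Σy² = 138.4, Σxy = 2705.95
nΣxy − ΣxΣy = 16235.7 − 16268.58 = -32.88
nΣx² − (Σx)² = 339335.34 − 332813.61 = 6521.73; nΣy² − (Σy)² = 830.4 − 795.24 = 35.16
r = -32.88 / √(6521.73 × 35.16) = -32.88 / 478.8570 ≈ -0.069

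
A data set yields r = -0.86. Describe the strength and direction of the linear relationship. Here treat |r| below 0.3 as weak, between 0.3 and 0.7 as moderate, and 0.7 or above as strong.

strong negative

r = -0.86 < 0 so the relationship is negative.
|r| = 0.86, which falls in the strong range.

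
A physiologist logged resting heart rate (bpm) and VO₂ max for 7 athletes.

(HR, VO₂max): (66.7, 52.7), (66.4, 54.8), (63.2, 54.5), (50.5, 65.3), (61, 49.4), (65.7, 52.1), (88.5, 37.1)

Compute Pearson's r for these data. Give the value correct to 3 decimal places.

n = 7, Σx = 462, Σy = 365.9, Σx² = 31272.08, Σy² = 19545.85, Σxy = 23615.58
nΣxy − ΣxΣy = 165309.06 − 169045.8 = -3736.74
nΣx² − (Σx)² = 218904.56 − 213444 = 5460.56; nΣy² − (Σy)² = 136820.95 − 133882.81 = 2938.14
r = -3736.74 / √(5460.56 × 2938.14) = -3736.74 / 4005.4825 ≈ -0.933

-0.933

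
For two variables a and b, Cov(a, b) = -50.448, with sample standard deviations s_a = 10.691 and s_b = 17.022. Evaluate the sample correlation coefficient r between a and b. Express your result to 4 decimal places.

r = Cov(a,b) / (s_a · s_b) = -50.448 / (10.691 × 17.022)
  = -50.448 / 181.9822 ≈ -0.2772

-0.2772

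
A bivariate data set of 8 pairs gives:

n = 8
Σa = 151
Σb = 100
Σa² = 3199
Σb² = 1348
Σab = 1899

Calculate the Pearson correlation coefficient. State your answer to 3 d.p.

0.062

r = (nΣab − ΣaΣb) / √[(nΣa² − (Σa)²)(nΣb² − (Σb)²)]
Numerator: 8×1899 − 151×100 = 92
Denominator: √[(25592 − 22801)(10784 − 10000)] = √[2791 × 784] = 1479.2376
r = 92 / 1479.2376 ≈ 0.062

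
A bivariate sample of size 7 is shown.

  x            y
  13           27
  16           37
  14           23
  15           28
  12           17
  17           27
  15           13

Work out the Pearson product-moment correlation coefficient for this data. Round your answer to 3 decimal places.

0.452

n = 7, Σx = 102, Σy = 172, Σx² = 1504, Σy² = 4598, Σxy = 2543
nΣxy − ΣxΣy = 17801 − 17544 = 257
nΣx² − (Σx)² = 10528 − 10404 = 124; nΣy² − (Σy)² = 32186 − 29584 = 2602
r = 257 / √(124 × 2602) = 257 / 568.0211 ≈ 0.452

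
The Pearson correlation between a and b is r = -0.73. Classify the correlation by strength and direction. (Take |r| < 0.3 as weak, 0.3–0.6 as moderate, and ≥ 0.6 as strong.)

r = -0.73 < 0 so the relationship is negative.
|r| = 0.73, which falls in the strong range.

strong negative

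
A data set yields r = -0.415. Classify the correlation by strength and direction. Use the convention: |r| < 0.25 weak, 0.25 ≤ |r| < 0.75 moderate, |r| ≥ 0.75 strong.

moderate negative

r = -0.415 < 0 so the relationship is negative.
|r| = 0.415, which falls in the moderate range.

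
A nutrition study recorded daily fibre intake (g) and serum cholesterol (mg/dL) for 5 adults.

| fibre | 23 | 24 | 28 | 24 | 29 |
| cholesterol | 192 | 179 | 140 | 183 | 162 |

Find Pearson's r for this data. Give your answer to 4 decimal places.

-0.8623

n = 5, Σx = 128, Σy = 856, Σx² = 3306, Σy² = 148238, Σxy = 21722
nΣxy − ΣxΣy = 108610 − 109568 = -958
nΣx² − (Σx)² = 16530 − 16384 = 146; nΣy² − (Σy)² = 741190 − 732736 = 8454
r = -958 / √(146 × 8454) = -958 / 1110.9833 ≈ -0.8623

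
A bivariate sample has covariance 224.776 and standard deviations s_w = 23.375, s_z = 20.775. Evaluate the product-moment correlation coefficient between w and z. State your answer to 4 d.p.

0.4629

r = Cov(w,z) / (s_w · s_z) = 224.776 / (23.375 × 20.775)
  = 224.776 / 485.6156 ≈ 0.4629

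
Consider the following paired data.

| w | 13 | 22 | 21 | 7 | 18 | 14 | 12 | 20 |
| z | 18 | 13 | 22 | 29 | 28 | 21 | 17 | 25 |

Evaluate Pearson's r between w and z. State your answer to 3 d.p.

-0.293

n = 8, Σw = 127, Σz = 173, Σw² = 2207, Σz² = 3957, Σwz = 2687
nΣwz − ΣwΣz = 21496 − 21971 = -475
nΣw² − (Σw)² = 17656 − 16129 = 1527; nΣz² − (Σz)² = 31656 − 29929 = 1727
r = -475 / √(1527 × 1727) = -475 / 1623.9240 ≈ -0.293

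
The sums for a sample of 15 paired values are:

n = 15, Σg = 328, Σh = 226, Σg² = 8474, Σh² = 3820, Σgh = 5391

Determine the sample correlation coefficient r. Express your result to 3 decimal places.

0.611

r = (nΣgh − ΣgΣh) / √[(nΣg² − (Σg)²)(nΣh² − (Σh)²)]
Numerator: 15×5391 − 328×226 = 6737
Denominator: √[(127110 − 107584)(57300 − 51076)] = √[19526 × 6224] = 11024.0566
r = 6737 / 11024.0566 ≈ 0.611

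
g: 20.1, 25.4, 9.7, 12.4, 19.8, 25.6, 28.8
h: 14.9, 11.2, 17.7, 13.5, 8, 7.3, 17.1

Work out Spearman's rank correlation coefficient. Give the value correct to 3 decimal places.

Rank g: 4, 5, 1, 2, 3, 6, 7
Rank h: 5, 3, 7, 4, 2, 1, 6
d = rank(g) − rank(h): -1, 2, -6, -2, 1, 5, 1; Σd² = 72
ρ = 1 − 6Σd² / [n(n²−1)] = 1 − 6×72 / (7×48) = 1 − 432/336 ≈ -0.286

-0.286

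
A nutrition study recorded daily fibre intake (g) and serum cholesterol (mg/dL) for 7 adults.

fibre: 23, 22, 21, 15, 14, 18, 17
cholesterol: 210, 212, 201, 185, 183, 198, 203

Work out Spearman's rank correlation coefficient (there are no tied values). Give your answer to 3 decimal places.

Rank fibre: 7, 6, 5, 2, 1, 4, 3
Rank cholesterol: 6, 7, 4, 2, 1, 3, 5
d = rank(fibre) − rank(cholesterol): 1, -1, 1, 0, 0, 1, -2; Σd² = 8
ρ = 1 − 6Σd² / [n(n²−1)] = 1 − 6×8 / (7×48) = 1 − 48/336 ≈ 0.857

0.857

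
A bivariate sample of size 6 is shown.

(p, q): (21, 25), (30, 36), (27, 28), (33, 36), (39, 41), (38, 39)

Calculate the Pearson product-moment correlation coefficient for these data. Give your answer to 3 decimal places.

n = 6, Σp = 188, Σq = 205, Σp² = 6124, Σq² = 7203, Σpq = 6630
nΣpq − ΣpΣq = 39780 − 38540 = 1240
nΣp² − (Σp)² = 36744 − 35344 = 1400; nΣq² − (Σq)² = 43218 − 42025 = 1193
r = 1240 / √(1400 × 1193) = 1240 / 1292.3622 ≈ 0.959

0.959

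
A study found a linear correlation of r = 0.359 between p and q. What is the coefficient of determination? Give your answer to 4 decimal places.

0.1289

r² = (0.359)² = 0.1289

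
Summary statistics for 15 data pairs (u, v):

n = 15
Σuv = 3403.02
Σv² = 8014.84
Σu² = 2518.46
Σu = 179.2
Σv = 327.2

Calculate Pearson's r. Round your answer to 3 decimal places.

-0.879

r = (nΣuv − ΣuΣv) / √[(nΣu² − (Σu)²)(nΣv² − (Σv)²)]
Numerator: 15×3403.02 − 179.2×327.2 = -7588.94
Denominator: √[(37776.9 − 32112.64)(120222.6 − 107059.84)] = √[5664.26 × 13162.76] = 8634.6566
r = -7588.94 / 8634.6566 ≈ -0.879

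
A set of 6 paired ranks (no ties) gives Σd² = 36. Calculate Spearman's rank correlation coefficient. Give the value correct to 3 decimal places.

ρ = 1 − 6Σd² / [n(n²−1)] = 1 − 6×36 / (6×35)
  = 1 − 216/210 = 1 − 1.0286 ≈ -0.029

-0.029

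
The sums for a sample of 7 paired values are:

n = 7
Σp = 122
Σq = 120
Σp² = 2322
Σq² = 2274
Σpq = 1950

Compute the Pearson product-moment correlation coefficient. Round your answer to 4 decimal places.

-0.6865

r = (nΣpq − ΣpΣq) / √[(nΣp² − (Σp)²)(nΣq² − (Σq)²)]
Numerator: 7×1950 − 122×120 = -990
Denominator: √[(16254 − 14884)(15918 − 14400)] = √[1370 × 1518] = 1442.1026
r = -990 / 1442.1026 ≈ -0.6865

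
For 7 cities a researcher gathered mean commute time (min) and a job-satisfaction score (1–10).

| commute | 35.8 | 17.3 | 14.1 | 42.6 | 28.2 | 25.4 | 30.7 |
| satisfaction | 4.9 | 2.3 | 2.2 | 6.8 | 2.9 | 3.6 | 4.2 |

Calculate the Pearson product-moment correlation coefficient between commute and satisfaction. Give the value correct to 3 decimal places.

0.944

n = 7, Σx = 194.1, Σy = 26.9, Σx² = 5977.39, Σy² = 119.39, Σxy = 838.07
nΣxy − ΣxΣy = 5866.49 − 5221.29 = 645.2
nΣx² − (Σx)² = 41841.73 − 37674.81 = 4166.92; nΣy² − (Σy)² = 835.73 − 723.61 = 112.12
r = 645.2 / √(4166.92 × 112.12) = 645.2 / 683.5167 ≈ 0.944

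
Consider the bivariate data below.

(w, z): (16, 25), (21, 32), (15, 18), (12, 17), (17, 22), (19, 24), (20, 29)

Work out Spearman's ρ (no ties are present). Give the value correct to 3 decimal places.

Rank w: 3, 7, 2, 1, 4, 5, 6
Rank z: 5, 7, 2, 1, 3, 4, 6
d = rank(w) − rank(z): -2, 0, 0, 0, 1, 1, 0; Σd² = 6
ρ = 1 − 6Σd² / [n(n²−1)] = 1 − 6×6 / (7×48) = 1 − 36/336 ≈ 0.893

0.893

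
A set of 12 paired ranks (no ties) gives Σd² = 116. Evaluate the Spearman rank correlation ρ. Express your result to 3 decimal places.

ρ = 1 − 6Σd² / [n(n²−1)] = 1 − 6×116 / (12×143)
  = 1 − 696/1716 = 1 − 0.4056 ≈ 0.594

0.594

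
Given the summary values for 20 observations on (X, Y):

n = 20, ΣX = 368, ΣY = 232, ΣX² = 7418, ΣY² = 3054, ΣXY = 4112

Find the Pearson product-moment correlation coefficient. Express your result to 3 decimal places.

-0.324

r = (nΣXY − ΣXΣY) / √[(nΣX² − (ΣX)²)(nΣY² − (ΣY)²)]
Numerator: 20×4112 − 368×232 = -3136
Denominator: √[(148360 − 135424)(61080 − 53824)] = √[12936 × 7256] = 9688.3237
r = -3136 / 9688.3237 ≈ -0.324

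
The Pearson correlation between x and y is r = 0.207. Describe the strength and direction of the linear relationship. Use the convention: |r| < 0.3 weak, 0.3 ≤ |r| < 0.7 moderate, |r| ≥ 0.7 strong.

weak positive

r = 0.207 > 0 so the relationship is positive.
|r| = 0.207, which falls in the weak range.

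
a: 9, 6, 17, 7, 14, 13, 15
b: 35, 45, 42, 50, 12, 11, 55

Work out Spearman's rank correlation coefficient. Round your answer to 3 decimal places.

-0.071

Rank a: 3, 1, 7, 2, 5, 4, 6
Rank b: 3, 5, 4, 6, 2, 1, 7
d = rank(a) − rank(b): 0, -4, 3, -4, 3, 3, -1; Σd² = 60
ρ = 1 − 6Σd² / [n(n²−1)] = 1 − 6×60 / (7×48) = 1 − 360/336 ≈ -0.071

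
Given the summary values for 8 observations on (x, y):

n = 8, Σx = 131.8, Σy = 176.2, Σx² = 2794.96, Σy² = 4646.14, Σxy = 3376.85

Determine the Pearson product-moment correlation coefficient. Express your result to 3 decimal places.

0.686

r = (nΣxy − ΣxΣy) / √[(nΣx² − (Σx)²)(nΣy² − (Σy)²)]
Numerator: 8×3376.85 − 131.8×176.2 = 3791.64
Denominator: √[(22359.68 − 17371.24)(37169.12 − 31046.44)] = √[4988.44 × 6122.68] = 5526.5380
r = 3791.64 / 5526.5380 ≈ 0.686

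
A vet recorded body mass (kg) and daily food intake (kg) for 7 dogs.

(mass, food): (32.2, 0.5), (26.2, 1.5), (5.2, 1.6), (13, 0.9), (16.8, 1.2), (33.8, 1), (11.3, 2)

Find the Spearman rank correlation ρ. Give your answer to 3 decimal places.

-0.643

Rank mass: 6, 5, 1, 3, 4, 7, 2
Rank food: 1, 5, 6, 2, 4, 3, 7
d = rank(mass) − rank(food): 5, 0, -5, 1, 0, 4, -5; Σd² = 92
ρ = 1 − 6Σd² / [n(n²−1)] = 1 − 6×92 / (7×48) = 1 − 552/336 ≈ -0.643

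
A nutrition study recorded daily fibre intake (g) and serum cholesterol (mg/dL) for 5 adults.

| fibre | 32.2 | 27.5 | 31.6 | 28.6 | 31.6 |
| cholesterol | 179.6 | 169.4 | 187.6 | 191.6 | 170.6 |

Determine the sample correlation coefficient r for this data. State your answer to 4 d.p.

0.0822

n = 5, Σx = 151.5, Σy = 898.8, Σx² = 4608.17, Σy² = 161961.2, Σxy = 27240.5
nΣxy − ΣxΣy = 136202.5 − 136168.2 = 34.3
nΣx² − (Σx)² = 23040.85 − 22952.25 = 88.6; nΣy² − (Σy)² = 809806 − 807841.44 = 1964.56
r = 34.3 / √(88.6 × 1964.56) = 34.3 / 417.2050 ≈ 0.0822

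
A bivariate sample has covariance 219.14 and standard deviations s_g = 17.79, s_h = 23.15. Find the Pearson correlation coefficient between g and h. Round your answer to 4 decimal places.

r = Cov(g,h) / (s_g · s_h) = 219.14 / (17.79 × 23.15)
  = 219.14 / 411.8385 ≈ 0.5321

0.5321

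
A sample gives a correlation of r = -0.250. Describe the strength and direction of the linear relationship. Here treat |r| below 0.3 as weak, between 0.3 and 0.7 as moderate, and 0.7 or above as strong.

weak negative

r = -0.250 < 0 so the relationship is negative.
|r| = 0.250, which falls in the weak range.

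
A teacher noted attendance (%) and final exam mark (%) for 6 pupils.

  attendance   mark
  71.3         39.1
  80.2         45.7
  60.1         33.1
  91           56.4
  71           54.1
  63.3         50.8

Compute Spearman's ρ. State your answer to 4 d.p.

0.5429

Rank attendance: 4, 5, 1, 6, 3, 2
Rank mark: 2, 3, 1, 6, 5, 4
d = rank(attendance) − rank(mark): 2, 2, 0, 0, -2, -2; Σd² = 16
ρ = 1 − 6Σd² / [n(n²−1)] = 1 − 6×16 / (6×35) = 1 − 96/210 ≈ 0.5429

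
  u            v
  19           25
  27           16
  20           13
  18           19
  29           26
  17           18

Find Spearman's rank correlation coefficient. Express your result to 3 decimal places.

Rank u: 3, 5, 4, 2, 6, 1
Rank v: 5, 2, 1, 4, 6, 3
d = rank(u) − rank(v): -2, 3, 3, -2, 0, -2; Σd² = 30
ρ = 1 − 6Σd² / [n(n²−1)] = 1 − 6×30 / (6×35) = 1 − 180/210 ≈ 0.143

0.143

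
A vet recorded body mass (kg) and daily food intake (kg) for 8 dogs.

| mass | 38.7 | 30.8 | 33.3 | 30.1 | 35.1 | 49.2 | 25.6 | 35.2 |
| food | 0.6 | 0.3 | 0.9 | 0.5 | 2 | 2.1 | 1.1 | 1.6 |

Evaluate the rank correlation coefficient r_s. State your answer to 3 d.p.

0.524

Rank mass: 7, 3, 4, 2, 5, 8, 1, 6
Rank food: 3, 1, 4, 2, 7, 8, 5, 6
d = rank(mass) − rank(food): 4, 2, 0, 0, -2, 0, -4, 0; Σd² = 40
ρ = 1 − 6Σd² / [n(n²−1)] = 1 − 6×40 / (8×63) = 1 − 240/504 ≈ 0.524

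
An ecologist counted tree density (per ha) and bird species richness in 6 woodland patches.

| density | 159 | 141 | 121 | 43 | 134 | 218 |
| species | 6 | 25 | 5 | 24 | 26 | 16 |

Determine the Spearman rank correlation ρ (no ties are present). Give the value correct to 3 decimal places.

-0.086

Rank density: 5, 4, 2, 1, 3, 6
Rank species: 2, 5, 1, 4, 6, 3
d = rank(density) − rank(species): 3, -1, 1, -3, -3, 3; Σd² = 38
ρ = 1 − 6Σd² / [n(n²−1)] = 1 − 6×38 / (6×35) = 1 − 228/210 ≈ -0.086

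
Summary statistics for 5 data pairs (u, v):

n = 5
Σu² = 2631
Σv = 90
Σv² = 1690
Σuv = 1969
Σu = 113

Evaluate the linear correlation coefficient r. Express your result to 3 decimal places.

-0.884

r = (nΣuv − ΣuΣv) / √[(nΣu² − (Σu)²)(nΣv² − (Σv)²)]
Numerator: 5×1969 − 113×90 = -325
Denominator: √[(13155 − 12769)(8450 − 8100)] = √[386 × 350] = 367.5595
r = -325 / 367.5595 ≈ -0.884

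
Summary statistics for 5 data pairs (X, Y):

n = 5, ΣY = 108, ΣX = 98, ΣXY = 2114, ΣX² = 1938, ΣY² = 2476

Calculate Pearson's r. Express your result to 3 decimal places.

r = (nΣXY − ΣXΣY) / √[(nΣX² − (ΣX)²)(nΣY² − (ΣY)²)]
Numerator: 5×2114 − 98×108 = -14
Denominator: √[(9690 − 9604)(12380 − 11664)] = √[86 × 716] = 248.1451
r = -14 / 248.1451 ≈ -0.056

-0.056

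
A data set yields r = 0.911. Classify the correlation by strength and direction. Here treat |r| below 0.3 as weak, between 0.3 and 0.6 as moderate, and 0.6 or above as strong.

r = 0.911 > 0 so the relationship is positive.
|r| = 0.911, which falls in the strong range.

strong positive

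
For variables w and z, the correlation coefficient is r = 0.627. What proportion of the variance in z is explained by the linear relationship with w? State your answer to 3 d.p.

0.393

r² = (0.627)² = 0.393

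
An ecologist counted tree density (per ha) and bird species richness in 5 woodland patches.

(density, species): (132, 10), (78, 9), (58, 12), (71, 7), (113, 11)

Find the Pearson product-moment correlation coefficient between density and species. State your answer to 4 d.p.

0.1194

n = 5, Σx = 452, Σy = 49, Σx² = 44682, Σy² = 495, Σxy = 4458
nΣxy − ΣxΣy = 22290 − 22148 = 142
nΣx² − (Σx)² = 223410 − 204304 = 19106; nΣy² − (Σy)² = 2475 − 2401 = 74
r = 142 / √(19106 × 74) = 142 / 1189.0517 ≈ 0.1194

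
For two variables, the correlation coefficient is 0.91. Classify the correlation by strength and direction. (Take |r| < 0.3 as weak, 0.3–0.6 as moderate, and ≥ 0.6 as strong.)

r = 0.91 > 0 so the relationship is positive.
|r| = 0.91, which falls in the strong range.

strong positive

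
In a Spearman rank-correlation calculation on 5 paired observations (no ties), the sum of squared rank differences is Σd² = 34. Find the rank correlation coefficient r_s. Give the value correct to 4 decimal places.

ρ = 1 − 6Σd² / [n(n²−1)] = 1 − 6×34 / (5×24)
  = 1 − 204/120 = 1 − 1.70000 ≈ -0.7000

-0.7000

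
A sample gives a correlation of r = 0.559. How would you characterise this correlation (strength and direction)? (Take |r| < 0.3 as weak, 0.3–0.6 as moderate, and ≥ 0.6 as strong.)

r = 0.559 > 0 so the relationship is positive.
|r| = 0.559, which falls in the moderate range.

moderate positive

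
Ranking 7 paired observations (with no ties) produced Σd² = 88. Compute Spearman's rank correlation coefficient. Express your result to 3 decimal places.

ρ = 1 − 6Σd² / [n(n²−1)] = 1 − 6×88 / (7×48)
  = 1 − 528/336 = 1 − 1.5714 ≈ -0.571

-0.571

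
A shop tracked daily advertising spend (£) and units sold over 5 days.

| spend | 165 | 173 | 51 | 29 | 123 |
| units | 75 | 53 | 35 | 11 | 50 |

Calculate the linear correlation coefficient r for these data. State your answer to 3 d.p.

n = 5, Σx = 541, Σy = 224, Σx² = 75725, Σy² = 12280, Σxy = 29798
nΣxy − ΣxΣy = 148990 − 121184 = 27806
nΣx² − (Σx)² = 378625 − 292681 = 85944; nΣy² − (Σy)² = 61400 − 50176 = 11224
r = 27806 / √(85944 × 11224) = 27806 / 31058.5810 ≈ 0.895

0.895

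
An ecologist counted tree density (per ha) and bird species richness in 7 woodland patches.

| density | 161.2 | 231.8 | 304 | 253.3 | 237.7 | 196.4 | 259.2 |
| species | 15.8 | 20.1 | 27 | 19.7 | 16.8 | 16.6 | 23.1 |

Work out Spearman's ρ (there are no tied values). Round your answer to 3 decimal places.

0.893

Rank density: 1, 3, 7, 5, 4, 2, 6
Rank species: 1, 5, 7, 4, 3, 2, 6
d = rank(density) − rank(species): 0, -2, 0, 1, 1, 0, 0; Σd² = 6
ρ = 1 − 6Σd² / [n(n²−1)] = 1 − 6×6 / (7×48) = 1 − 36/336 ≈ 0.893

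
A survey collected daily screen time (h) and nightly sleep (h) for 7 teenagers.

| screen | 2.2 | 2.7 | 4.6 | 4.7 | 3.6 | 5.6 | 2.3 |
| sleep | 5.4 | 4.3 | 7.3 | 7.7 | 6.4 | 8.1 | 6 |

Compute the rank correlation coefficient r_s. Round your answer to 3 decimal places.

0.893

Rank screen: 1, 3, 5, 6, 4, 7, 2
Rank sleep: 2, 1, 5, 6, 4, 7, 3
d = rank(screen) − rank(sleep): -1, 2, 0, 0, 0, 0, -1; Σd² = 6
ρ = 1 − 6Σd² / [n(n²−1)] = 1 − 6×6 / (7×48) = 1 − 36/336 ≈ 0.893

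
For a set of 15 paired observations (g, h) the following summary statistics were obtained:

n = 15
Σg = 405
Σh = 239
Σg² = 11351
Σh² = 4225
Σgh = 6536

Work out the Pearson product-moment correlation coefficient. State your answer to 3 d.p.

0.199

r = (nΣgh − ΣgΣh) / √[(nΣg² − (Σg)²)(nΣh² − (Σh)²)]
Numerator: 15×6536 − 405×239 = 1245
Denominator: √[(170265 − 164025)(63375 − 57121)] = √[6240 × 6254] = 6246.9961
r = 1245 / 6246.9961 ≈ 0.199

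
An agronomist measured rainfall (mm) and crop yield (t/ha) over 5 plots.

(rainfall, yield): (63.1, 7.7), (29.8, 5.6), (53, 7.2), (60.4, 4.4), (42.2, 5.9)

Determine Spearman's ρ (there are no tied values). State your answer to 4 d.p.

Rank rainfall: 5, 1, 3, 4, 2
Rank yield: 5, 2, 4, 1, 3
d = rank(rainfall) − rank(yield): 0, -1, -1, 3, -1; Σd² = 12
ρ = 1 − 6Σd² / [n(n²−1)] = 1 − 6×12 / (5×24) = 1 − 72/120 ≈ 0.4000

0.4000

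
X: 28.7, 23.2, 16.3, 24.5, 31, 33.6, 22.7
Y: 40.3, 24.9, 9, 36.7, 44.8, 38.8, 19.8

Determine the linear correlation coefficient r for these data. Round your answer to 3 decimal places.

0.903

n = 7, ΣX = 180, ΣY = 214.3, ΣX² = 4833.12, ΣY² = 7576.51, ΣXY = 5922.08
nΣXY − ΣXΣY = 41454.56 − 38574 = 2880.56
nΣX² − (ΣX)² = 33831.84 − 32400 = 1431.84; nΣY² − (ΣY)² = 53035.57 − 45924.49 = 7111.08
r = 2880.56 / √(1431.84 × 7111.08) = 2880.56 / 3190.9135 ≈ 0.903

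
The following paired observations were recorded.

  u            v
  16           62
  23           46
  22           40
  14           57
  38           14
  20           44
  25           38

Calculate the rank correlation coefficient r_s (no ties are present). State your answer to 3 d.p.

Rank u: 2, 5, 4, 1, 7, 3, 6
Rank v: 7, 5, 3, 6, 1, 4, 2
d = rank(u) − rank(v): -5, 0, 1, -5, 6, -1, 4; Σd² = 104
ρ = 1 − 6Σd² / [n(n²−1)] = 1 − 6×104 / (7×48) = 1 − 624/336 ≈ -0.857

-0.857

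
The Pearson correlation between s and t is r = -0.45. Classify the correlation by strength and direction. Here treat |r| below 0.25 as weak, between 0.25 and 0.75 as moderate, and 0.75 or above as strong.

moderate negative

r = -0.45 < 0 so the relationship is negative.
|r| = 0.45, which falls in the moderate range.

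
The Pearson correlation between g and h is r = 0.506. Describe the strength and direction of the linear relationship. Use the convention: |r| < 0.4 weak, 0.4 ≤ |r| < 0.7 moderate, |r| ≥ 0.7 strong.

r = 0.506 > 0 so the relationship is positive.
|r| = 0.506, which falls in the moderate range.

moderate positive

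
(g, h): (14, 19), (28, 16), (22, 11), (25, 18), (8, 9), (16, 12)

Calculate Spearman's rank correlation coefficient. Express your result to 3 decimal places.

Rank g: 2, 6, 4, 5, 1, 3
Rank h: 6, 4, 2, 5, 1, 3
d = rank(g) − rank(h): -4, 2, 2, 0, 0, 0; Σd² = 24
ρ = 1 − 6Σd² / [n(n²−1)] = 1 − 6×24 / (6×35) = 1 − 144/210 ≈ 0.314

0.314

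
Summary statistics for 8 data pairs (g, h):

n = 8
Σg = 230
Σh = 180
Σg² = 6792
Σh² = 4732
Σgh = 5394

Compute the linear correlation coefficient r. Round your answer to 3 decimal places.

0.626

r = (nΣgh − ΣgΣh) / √[(nΣg² − (Σg)²)(nΣh² − (Σh)²)]
Numerator: 8×5394 − 230×180 = 1752
Denominator: √[(54336 − 52900)(37856 − 32400)] = √[1436 × 5456] = 2799.0741
r = 1752 / 2799.0741 ≈ 0.626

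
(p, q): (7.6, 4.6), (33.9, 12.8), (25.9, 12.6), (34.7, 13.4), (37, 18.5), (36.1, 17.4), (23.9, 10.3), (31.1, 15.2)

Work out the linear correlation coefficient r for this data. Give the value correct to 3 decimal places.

n = 8, Σp = 230.2, Σq = 104.8, Σp² = 7292.5, Σq² = 1505.46, Σpq = 3291.73
nΣpq − ΣpΣq = 26333.84 − 24124.96 = 2208.88
nΣp² − (Σp)² = 58340 − 52992.04 = 5347.96; nΣq² − (Σq)² = 12043.68 − 10983.04 = 1060.64
r = 2208.88 / √(5347.96 × 1060.64) = 2208.88 / 2381.6507 ≈ 0.927

0.927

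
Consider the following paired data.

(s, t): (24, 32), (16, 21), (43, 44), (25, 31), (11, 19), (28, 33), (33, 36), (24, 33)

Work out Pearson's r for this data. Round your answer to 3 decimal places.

0.974

n = 8, Σs = 204, Σt = 249, Σs² = 5876, Σt² = 8197, Σst = 6884
nΣst − ΣsΣt = 55072 − 50796 = 4276
nΣs² − (Σs)² = 47008 − 41616 = 5392; nΣt² − (Σt)² = 65576 − 62001 = 3575
r = 4276 / √(5392 × 3575) = 4276 / 4390.4897 ≈ 0.974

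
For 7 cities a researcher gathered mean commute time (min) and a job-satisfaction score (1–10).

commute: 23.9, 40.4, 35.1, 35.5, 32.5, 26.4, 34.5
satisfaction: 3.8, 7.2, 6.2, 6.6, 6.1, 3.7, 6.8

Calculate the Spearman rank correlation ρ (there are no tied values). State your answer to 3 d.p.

0.857

Rank commute: 1, 7, 5, 6, 3, 2, 4
Rank satisfaction: 2, 7, 4, 5, 3, 1, 6
d = rank(commute) − rank(satisfaction): -1, 0, 1, 1, 0, 1, -2; Σd² = 8
ρ = 1 − 6Σd² / [n(n²−1)] = 1 − 6×8 / (7×48) = 1 − 48/336 ≈ 0.857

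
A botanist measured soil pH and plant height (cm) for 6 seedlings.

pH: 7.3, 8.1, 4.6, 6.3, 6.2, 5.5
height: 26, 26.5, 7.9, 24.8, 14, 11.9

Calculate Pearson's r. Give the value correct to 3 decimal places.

0.893

n = 6, Σx = 38, Σy = 111.1, Σx² = 248.44, Σy² = 2393.31, Σxy = 749.28
nΣxy − ΣxΣy = 4495.68 − 4221.8 = 273.88
nΣx² − (Σx)² = 1490.64 − 1444 = 46.64; nΣy² − (Σy)² = 14359.86 − 12343.21 = 2016.65
r = 273.88 / √(46.64 × 2016.65) = 273.88 / 306.6864 ≈ 0.893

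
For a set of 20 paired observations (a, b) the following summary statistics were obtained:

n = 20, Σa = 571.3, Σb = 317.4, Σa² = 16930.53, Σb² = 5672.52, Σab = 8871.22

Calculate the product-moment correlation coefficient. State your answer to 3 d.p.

-0.313

r = (nΣab − ΣaΣb) / √[(nΣa² − (Σa)²)(nΣb² − (Σb)²)]
Numerator: 20×8871.22 − 571.3×317.4 = -3906.22
Denominator: √[(338610.6 − 326383.69)(113450.4 − 100742.76)] = √[12226.91 × 12707.64] = 12464.9577
r = -3906.22 / 12464.9577 ≈ -0.313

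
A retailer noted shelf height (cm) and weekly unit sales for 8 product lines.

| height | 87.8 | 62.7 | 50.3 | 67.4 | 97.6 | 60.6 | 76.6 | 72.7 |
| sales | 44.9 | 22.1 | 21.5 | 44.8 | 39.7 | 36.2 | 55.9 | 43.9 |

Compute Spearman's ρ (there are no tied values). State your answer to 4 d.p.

Rank height: 7, 3, 1, 4, 8, 2, 6, 5
Rank sales: 7, 2, 1, 6, 4, 3, 8, 5
d = rank(height) − rank(sales): 0, 1, 0, -2, 4, -1, -2, 0; Σd² = 26
ρ = 1 − 6Σd² / [n(n²−1)] = 1 − 6×26 / (8×63) = 1 − 156/504 ≈ 0.6905

0.6905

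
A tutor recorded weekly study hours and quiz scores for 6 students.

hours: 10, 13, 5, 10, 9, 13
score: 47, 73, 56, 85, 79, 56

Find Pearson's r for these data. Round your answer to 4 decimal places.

n = 6, Σx = 60, Σy = 396, Σx² = 644, Σy² = 27276, Σxy = 3988
nΣxy − ΣxΣy = 23928 − 23760 = 168
nΣx² − (Σx)² = 3864 − 3600 = 264; nΣy² − (Σy)² = 163656 − 156816 = 6840
r = 168 / √(264 × 6840) = 168 / 1343.7857 ≈ 0.1250

0.1250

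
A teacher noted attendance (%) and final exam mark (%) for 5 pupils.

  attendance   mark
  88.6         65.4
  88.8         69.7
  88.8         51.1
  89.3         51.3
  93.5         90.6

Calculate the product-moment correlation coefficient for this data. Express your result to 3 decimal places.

n = 5, Σx = 449, Σy = 328.1, Σx² = 40337.58, Σy² = 22586.51, Σxy = 29573.67
nΣxy − ΣxΣy = 147868.35 − 147316.9 = 551.45
nΣx² − (Σx)² = 201687.9 − 201601 = 86.9; nΣy² − (Σy)² = 112932.55 − 107649.61 = 5282.94
r = 551.45 / √(86.9 × 5282.94) = 551.45 / 677.5600 ≈ 0.814

0.814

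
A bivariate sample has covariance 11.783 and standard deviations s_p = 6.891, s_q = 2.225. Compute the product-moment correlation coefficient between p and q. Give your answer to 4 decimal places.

r = Cov(p,q) / (s_p · s_q) = 11.783 / (6.891 × 2.225)
  = 11.783 / 15.3325 ≈ 0.7685

0.7685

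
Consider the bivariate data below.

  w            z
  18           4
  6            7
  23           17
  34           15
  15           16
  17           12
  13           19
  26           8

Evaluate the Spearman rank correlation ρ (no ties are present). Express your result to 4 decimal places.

Rank w: 5, 1, 6, 8, 3, 4, 2, 7
Rank z: 1, 2, 7, 5, 6, 4, 8, 3
d = rank(w) − rank(z): 4, -1, -1, 3, -3, 0, -6, 4; Σd² = 88
ρ = 1 − 6Σd² / [n(n²−1)] = 1 − 6×88 / (8×63) = 1 − 528/504 ≈ -0.0476

-0.0476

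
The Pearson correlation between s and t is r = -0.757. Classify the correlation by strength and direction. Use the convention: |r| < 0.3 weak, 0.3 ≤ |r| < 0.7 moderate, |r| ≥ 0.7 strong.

strong negative

r = -0.757 < 0 so the relationship is negative.
|r| = 0.757, which falls in the strong range.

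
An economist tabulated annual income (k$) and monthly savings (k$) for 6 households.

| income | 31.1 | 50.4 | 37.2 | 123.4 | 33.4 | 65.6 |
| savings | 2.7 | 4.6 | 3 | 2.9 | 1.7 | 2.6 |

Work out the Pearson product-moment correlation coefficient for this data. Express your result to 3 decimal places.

0.107

n = 6, Σx = 341.1, Σy = 17.5, Σx² = 25537.69, Σy² = 55.51, Σxy = 1012.61
nΣxy − ΣxΣy = 6075.66 − 5969.25 = 106.41
nΣx² − (Σx)² = 153226.14 − 116349.21 = 36876.93; nΣy² − (Σy)² = 333.06 − 306.25 = 26.81
r = 106.41 / √(36876.93 × 26.81) = 106.41 / 994.3191 ≈ 0.107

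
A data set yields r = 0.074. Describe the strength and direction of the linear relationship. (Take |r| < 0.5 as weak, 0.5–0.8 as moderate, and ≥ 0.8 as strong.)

r = 0.074 > 0 so the relationship is positive.
|r| = 0.074, which falls in the weak range.

weak positive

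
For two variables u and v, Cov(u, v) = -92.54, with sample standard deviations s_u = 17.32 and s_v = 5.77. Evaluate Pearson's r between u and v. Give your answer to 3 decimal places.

-0.926

r = Cov(u,v) / (s_u · s_v) = -92.54 / (17.32 × 5.77)
  = -92.54 / 99.9364 ≈ -0.926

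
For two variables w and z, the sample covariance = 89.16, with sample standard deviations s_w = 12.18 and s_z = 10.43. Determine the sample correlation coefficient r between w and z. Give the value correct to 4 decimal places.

r = Cov(w,z) / (s_w · s_z) = 89.16 / (12.18 × 10.43)
  = 89.16 / 127.0374 ≈ 0.7018

0.7018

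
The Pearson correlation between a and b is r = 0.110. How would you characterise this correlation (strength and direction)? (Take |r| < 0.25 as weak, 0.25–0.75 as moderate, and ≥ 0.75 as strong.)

r = 0.110 > 0 so the relationship is positive.
|r| = 0.110, which falls in the weak range.

weak positive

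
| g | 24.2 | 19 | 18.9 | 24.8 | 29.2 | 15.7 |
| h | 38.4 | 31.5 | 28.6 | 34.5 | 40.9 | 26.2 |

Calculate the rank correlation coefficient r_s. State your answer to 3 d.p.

Rank g: 4, 3, 2, 5, 6, 1
Rank h: 5, 3, 2, 4, 6, 1
d = rank(g) − rank(h): -1, 0, 0, 1, 0, 0; Σd² = 2
ρ = 1 − 6Σd² / [n(n²−1)] = 1 − 6×2 / (6×35) = 1 − 12/210 ≈ 0.943

0.943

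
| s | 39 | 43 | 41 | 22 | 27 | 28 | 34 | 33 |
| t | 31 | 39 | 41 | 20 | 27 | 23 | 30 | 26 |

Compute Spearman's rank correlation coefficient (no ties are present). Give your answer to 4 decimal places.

0.9048

Rank s: 6, 8, 7, 1, 2, 3, 5, 4
Rank t: 6, 7, 8, 1, 4, 2, 5, 3
d = rank(s) − rank(t): 0, 1, -1, 0, -2, 1, 0, 1; Σd² = 8
ρ = 1 − 6Σd² / [n(n²−1)] = 1 − 6×8 / (8×63) = 1 − 48/504 ≈ 0.9048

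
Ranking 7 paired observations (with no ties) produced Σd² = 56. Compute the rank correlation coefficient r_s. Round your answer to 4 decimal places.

ρ = 1 − 6Σd² / [n(n²−1)] = 1 − 6×56 / (7×48)
  = 1 − 336/336 = 1 − 1.00000 ≈ 0.0000

0.0000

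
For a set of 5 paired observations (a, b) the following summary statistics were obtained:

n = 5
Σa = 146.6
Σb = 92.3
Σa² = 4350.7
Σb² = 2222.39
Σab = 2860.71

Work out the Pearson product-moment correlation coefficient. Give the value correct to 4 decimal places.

0.9372

r = (nΣab − ΣaΣb) / √[(nΣa² − (Σa)²)(nΣb² − (Σb)²)]
Numerator: 5×2860.71 − 146.6×92.3 = 772.37
Denominator: √[(21753.5 − 21491.56)(11111.95 − 8519.29)] = √[261.94 × 2592.66] = 824.0882
r = 772.37 / 824.0882 ≈ 0.9372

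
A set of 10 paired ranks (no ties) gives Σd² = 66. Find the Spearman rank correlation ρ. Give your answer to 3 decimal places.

0.600

ρ = 1 − 6Σd² / [n(n²−1)] = 1 − 6×66 / (10×99)
  = 1 − 396/990 = 1 − 0.4000 ≈ 0.600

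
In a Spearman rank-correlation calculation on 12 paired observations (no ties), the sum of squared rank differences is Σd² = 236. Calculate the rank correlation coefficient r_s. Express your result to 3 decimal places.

ρ = 1 − 6Σd² / [n(n²−1)] = 1 − 6×236 / (12×143)
  = 1 − 1416/1716 = 1 − 0.8252 ≈ 0.175

0.175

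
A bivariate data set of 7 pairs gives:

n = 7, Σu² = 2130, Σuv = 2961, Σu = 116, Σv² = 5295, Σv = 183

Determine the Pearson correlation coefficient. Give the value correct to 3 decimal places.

-0.220

r = (nΣuv − ΣuΣv) / √[(nΣu² − (Σu)²)(nΣv² − (Σv)²)]
Numerator: 7×2961 − 116×183 = -501
Denominator: √[(14910 − 13456)(37065 − 33489)] = √[1454 × 3576] = 2280.2421
r = -501 / 2280.2421 ≈ -0.220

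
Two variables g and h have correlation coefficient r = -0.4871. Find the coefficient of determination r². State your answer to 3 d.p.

0.237

r² = (-0.4871)² = 0.237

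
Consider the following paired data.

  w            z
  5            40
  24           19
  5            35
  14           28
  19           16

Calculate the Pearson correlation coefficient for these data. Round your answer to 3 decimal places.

n = 5, Σw = 67, Σz = 138, Σw² = 1183, Σz² = 4226, Σwz = 1527
nΣwz − ΣwΣz = 7635 − 9246 = -1611
nΣw² − (Σw)² = 5915 − 4489 = 1426; nΣz² − (Σz)² = 21130 − 19044 = 2086
r = -1611 / √(1426 × 2086) = -1611 / 1724.7133 ≈ -0.934

-0.934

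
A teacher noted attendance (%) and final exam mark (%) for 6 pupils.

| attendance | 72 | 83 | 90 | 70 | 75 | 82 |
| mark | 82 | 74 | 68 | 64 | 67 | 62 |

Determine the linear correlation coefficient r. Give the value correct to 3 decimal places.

n = 6, Σx = 472, Σy = 417, Σx² = 37422, Σy² = 29253, Σxy = 32755
nΣxy − ΣxΣy = 196530 − 196824 = -294
nΣx² − (Σx)² = 224532 − 222784 = 1748; nΣy² − (Σy)² = 175518 − 173889 = 1629
r = -294 / √(1748 × 1629) = -294 / 1687.4513 ≈ -0.174

-0.174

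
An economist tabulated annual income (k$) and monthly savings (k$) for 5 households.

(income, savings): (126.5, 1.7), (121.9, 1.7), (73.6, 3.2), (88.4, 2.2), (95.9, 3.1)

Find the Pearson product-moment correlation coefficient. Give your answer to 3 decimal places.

n = 5, Σx = 506.3, Σy = 11.9, Σx² = 53290.19, Σy² = 30.47, Σxy = 1149.57
nΣxy − ΣxΣy = 5747.85 − 6024.97 = -277.12
nΣx² − (Σx)² = 266450.95 − 256339.69 = 10111.26; nΣy² − (Σy)² = 152.35 − 141.61 = 10.74
r = -277.12 / √(10111.26 × 10.74) = -277.12 / 329.5375 ≈ -0.841

-0.841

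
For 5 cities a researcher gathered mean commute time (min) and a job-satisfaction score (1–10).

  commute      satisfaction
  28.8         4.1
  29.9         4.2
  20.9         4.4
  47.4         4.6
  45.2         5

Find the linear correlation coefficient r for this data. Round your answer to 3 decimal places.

n = 5, Σx = 172.2, Σy = 22.3, Σx² = 6450.06, Σy² = 99.97, Σxy = 779.66
nΣxy − ΣxΣy = 3898.3 − 3840.06 = 58.24
nΣx² − (Σx)² = 32250.3 − 29652.84 = 2597.46; nΣy² − (Σy)² = 499.85 − 497.29 = 2.56
r = 58.24 / √(2597.46 × 2.56) = 58.24 / 81.5445 ≈ 0.714

0.714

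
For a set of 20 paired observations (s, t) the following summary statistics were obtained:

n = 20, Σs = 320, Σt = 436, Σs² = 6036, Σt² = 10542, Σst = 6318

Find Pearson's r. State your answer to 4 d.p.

r = (nΣst − ΣsΣt) / √[(nΣs² − (Σs)²)(nΣt² − (Σt)²)]
Numerator: 20×6318 − 320×436 = -13160
Denominator: √[(120720 − 102400)(210840 − 190096)] = √[18320 × 20744] = 19494.3602
r = -13160 / 19494.3602 ≈ -0.6751

-0.6751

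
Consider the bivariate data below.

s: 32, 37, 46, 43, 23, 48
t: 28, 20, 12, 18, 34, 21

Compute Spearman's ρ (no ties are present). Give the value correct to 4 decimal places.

-0.6571

Rank s: 2, 3, 5, 4, 1, 6
Rank t: 5, 3, 1, 2, 6, 4
d = rank(s) − rank(t): -3, 0, 4, 2, -5, 2; Σd² = 58
ρ = 1 − 6Σd² / [n(n²−1)] = 1 − 6×58 / (6×35) = 1 − 348/210 ≈ -0.6571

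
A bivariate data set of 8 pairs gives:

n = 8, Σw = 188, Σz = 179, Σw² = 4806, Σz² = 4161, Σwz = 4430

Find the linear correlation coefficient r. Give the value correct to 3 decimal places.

r = (nΣwz − ΣwΣz) / √[(nΣw² − (Σw)²)(nΣz² − (Σz)²)]
Numerator: 8×4430 − 188×179 = 1788
Denominator: √[(38448 − 35344)(33288 − 32041)] = √[3104 × 1247] = 1967.4064
r = 1788 / 1967.4064 ≈ 0.909

0.909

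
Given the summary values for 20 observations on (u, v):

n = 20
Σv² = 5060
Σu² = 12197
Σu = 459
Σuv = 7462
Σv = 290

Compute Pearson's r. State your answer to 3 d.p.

r = (nΣuv − ΣuΣv) / √[(nΣu² − (Σu)²)(nΣv² − (Σv)²)]
Numerator: 20×7462 − 459×290 = 16130
Denominator: √[(243940 − 210681)(101200 − 84100)] = √[33259 × 17100] = 23848.0377
r = 16130 / 23848.0377 ≈ 0.676

0.676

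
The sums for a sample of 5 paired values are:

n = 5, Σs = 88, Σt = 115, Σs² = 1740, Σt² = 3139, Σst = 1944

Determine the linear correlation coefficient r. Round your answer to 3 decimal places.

-0.260

r = (nΣst − ΣsΣt) / √[(nΣs² − (Σs)²)(nΣt² − (Σt)²)]
Numerator: 5×1944 − 88×115 = -400
Denominator: √[(8700 − 7744)(15695 − 13225)] = √[956 × 2470] = 1536.6587
r = -400 / 1536.6587 ≈ -0.260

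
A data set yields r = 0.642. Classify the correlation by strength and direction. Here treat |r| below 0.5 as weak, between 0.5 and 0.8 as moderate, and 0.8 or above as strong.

r = 0.642 > 0 so the relationship is positive.
|r| = 0.642, which falls in the moderate range.

moderate positive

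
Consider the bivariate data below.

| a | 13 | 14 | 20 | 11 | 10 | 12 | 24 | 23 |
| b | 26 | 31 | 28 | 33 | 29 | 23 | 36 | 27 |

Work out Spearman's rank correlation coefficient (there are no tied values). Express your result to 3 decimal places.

Rank a: 4, 5, 6, 2, 1, 3, 8, 7
Rank b: 2, 6, 4, 7, 5, 1, 8, 3
d = rank(a) − rank(b): 2, -1, 2, -5, -4, 2, 0, 4; Σd² = 70
ρ = 1 − 6Σd² / [n(n²−1)] = 1 − 6×70 / (8×63) = 1 − 420/504 ≈ 0.167

0.167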